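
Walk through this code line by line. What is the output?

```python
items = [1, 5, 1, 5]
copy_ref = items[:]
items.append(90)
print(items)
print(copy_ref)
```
[1, 5, 1, 5, 90]
[1, 5, 1, 5]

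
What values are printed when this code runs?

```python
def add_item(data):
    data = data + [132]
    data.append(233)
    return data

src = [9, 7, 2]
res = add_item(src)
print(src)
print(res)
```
[9, 7, 2]
[9, 7, 2, 132, 233]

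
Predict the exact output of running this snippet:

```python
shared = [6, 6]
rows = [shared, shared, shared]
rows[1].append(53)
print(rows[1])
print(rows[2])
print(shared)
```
[6, 6, 53]
[6, 6, 53]
[6, 6, 53]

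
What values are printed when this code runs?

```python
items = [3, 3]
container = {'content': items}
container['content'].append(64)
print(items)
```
[3, 3, 64]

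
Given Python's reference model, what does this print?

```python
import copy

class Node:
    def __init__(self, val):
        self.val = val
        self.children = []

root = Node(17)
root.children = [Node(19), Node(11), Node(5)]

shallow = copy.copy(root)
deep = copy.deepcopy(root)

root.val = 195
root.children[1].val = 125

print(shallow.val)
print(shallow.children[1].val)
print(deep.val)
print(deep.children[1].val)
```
17
125
17
11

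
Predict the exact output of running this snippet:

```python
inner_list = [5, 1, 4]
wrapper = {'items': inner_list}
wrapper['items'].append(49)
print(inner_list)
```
[5, 1, 4, 49]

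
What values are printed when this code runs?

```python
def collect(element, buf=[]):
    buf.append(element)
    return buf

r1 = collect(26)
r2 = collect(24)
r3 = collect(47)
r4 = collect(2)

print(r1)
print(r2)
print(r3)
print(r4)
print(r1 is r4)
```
[26, 24, 47, 2]
[26, 24, 47, 2]
[26, 24, 47, 2]
[26, 24, 47, 2]
True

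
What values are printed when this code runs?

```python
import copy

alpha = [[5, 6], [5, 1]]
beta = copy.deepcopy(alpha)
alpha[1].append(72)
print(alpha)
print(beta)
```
[[5, 6], [5, 1, 72]]
[[5, 6], [5, 1]]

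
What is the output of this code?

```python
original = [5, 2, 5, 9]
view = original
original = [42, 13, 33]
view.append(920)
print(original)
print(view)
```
[42, 13, 33]
[5, 2, 5, 9, 920]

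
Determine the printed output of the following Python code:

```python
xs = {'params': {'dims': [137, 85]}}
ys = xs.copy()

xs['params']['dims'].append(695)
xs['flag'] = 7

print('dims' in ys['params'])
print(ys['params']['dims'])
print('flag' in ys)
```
True
[137, 85, 695]
False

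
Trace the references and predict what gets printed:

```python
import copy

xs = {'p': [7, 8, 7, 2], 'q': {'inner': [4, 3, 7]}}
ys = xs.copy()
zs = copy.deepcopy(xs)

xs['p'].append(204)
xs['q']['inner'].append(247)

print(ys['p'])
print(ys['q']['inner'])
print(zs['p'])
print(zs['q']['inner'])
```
[7, 8, 7, 2, 204]
[4, 3, 7, 247]
[7, 8, 7, 2]
[4, 3, 7]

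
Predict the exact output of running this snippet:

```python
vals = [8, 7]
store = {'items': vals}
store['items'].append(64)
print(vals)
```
[8, 7, 64]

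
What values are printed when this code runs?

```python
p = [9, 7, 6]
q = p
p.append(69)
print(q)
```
[9, 7, 6, 69]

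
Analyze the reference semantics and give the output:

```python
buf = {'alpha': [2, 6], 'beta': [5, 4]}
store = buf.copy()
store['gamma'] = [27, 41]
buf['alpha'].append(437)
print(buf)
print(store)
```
{'alpha': [2, 6, 437], 'beta': [5, 4]}
{'alpha': [2, 6, 437], 'beta': [5, 4], 'gamma': [27, 41]}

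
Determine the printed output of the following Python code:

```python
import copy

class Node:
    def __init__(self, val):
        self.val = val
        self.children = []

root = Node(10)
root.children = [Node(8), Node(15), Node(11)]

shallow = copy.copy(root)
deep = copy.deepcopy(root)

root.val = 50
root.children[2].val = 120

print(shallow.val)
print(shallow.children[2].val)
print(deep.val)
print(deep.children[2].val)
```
10
120
10
11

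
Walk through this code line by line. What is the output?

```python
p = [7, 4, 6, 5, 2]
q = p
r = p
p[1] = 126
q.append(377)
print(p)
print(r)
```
[7, 126, 6, 5, 2, 377]
[7, 126, 6, 5, 2, 377]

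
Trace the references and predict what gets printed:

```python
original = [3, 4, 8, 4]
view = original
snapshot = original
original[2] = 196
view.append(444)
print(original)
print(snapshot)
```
[3, 4, 196, 4, 444]
[3, 4, 196, 4, 444]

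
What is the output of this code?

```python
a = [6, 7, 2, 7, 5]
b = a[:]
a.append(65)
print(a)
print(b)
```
[6, 7, 2, 7, 5, 65]
[6, 7, 2, 7, 5]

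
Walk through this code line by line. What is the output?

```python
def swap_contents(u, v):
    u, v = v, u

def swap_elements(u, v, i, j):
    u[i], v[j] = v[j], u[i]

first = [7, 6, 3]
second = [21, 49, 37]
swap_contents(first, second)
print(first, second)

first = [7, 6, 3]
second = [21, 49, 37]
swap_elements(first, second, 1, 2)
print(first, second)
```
[7, 6, 3] [21, 49, 37]
[7, 37, 3] [21, 49, 6]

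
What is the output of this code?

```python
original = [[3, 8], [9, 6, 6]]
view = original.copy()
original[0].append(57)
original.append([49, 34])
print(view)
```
[[3, 8, 57], [9, 6, 6]]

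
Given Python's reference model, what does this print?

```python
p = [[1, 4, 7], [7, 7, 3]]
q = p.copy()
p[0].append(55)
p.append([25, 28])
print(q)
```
[[1, 4, 7, 55], [7, 7, 3]]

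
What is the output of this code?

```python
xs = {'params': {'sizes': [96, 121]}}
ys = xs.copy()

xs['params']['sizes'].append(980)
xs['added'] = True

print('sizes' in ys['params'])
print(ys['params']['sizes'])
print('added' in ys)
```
True
[96, 121, 980]
False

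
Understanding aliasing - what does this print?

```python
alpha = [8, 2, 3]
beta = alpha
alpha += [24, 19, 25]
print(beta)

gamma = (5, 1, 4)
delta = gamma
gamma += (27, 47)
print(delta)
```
[8, 2, 3, 24, 19, 25]
(5, 1, 4)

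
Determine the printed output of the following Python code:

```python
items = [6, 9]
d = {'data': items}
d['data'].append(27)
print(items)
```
[6, 9, 27]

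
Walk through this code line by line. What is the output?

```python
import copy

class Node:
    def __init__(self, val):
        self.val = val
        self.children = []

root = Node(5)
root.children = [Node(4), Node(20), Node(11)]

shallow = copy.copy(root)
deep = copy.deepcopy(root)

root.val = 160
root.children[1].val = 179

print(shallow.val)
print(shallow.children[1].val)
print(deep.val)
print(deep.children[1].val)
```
5
179
5
20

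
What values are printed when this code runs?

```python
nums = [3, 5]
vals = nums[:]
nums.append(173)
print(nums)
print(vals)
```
[3, 5, 173]
[3, 5]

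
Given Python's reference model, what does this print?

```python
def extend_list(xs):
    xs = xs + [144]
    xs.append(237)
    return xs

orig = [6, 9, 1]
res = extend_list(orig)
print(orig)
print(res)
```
[6, 9, 1]
[6, 9, 1, 144, 237]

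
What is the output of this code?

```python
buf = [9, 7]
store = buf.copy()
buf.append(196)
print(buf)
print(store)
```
[9, 7, 196]
[9, 7]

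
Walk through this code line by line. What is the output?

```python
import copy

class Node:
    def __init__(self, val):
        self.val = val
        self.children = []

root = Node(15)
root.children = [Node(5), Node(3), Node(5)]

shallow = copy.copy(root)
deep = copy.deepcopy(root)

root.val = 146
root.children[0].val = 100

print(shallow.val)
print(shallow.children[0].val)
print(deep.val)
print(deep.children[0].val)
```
15
100
15
5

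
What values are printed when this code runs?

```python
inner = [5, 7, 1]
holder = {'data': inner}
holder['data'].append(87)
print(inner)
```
[5, 7, 1, 87]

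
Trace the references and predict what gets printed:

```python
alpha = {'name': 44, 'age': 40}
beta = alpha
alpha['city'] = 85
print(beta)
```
{'name': 44, 'age': 40, 'city': 85}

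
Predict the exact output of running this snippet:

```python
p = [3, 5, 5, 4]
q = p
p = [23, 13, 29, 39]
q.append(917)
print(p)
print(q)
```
[23, 13, 29, 39]
[3, 5, 5, 4, 917]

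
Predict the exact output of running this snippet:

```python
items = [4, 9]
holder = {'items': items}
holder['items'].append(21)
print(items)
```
[4, 9, 21]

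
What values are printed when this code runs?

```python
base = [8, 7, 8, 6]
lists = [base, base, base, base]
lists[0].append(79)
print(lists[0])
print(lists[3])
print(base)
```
[8, 7, 8, 6, 79]
[8, 7, 8, 6, 79]
[8, 7, 8, 6, 79]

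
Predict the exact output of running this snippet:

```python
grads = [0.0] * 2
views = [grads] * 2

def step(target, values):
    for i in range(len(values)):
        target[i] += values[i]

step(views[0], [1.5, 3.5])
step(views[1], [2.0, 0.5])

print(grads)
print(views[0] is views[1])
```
[3.5, 4.0]
True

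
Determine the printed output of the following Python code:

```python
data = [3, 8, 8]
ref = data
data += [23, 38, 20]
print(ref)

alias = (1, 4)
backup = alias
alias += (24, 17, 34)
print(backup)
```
[3, 8, 8, 23, 38, 20]
(1, 4)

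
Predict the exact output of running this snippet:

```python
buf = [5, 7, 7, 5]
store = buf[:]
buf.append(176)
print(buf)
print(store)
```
[5, 7, 7, 5, 176]
[5, 7, 7, 5]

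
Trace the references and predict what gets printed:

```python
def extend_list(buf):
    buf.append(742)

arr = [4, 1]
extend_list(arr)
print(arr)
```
[4, 1, 742]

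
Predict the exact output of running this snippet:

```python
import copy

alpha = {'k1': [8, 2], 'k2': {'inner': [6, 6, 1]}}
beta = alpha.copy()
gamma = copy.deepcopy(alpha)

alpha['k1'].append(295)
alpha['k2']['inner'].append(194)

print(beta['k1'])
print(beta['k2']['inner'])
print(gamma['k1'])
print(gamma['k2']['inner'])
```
[8, 2, 295]
[6, 6, 1, 194]
[8, 2]
[6, 6, 1]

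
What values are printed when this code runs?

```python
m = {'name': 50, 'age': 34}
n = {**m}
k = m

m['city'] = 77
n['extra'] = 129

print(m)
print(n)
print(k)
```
{'name': 50, 'age': 34, 'city': 77}
{'name': 50, 'age': 34, 'extra': 129}
{'name': 50, 'age': 34, 'city': 77}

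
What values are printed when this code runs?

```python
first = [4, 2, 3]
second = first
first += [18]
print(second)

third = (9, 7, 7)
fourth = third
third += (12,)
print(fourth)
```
[4, 2, 3, 18]
(9, 7, 7)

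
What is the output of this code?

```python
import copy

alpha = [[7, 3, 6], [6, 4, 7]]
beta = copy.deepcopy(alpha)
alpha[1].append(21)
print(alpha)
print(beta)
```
[[7, 3, 6], [6, 4, 7, 21]]
[[7, 3, 6], [6, 4, 7]]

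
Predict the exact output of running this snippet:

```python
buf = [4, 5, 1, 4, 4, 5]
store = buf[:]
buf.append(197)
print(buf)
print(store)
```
[4, 5, 1, 4, 4, 5, 197]
[4, 5, 1, 4, 4, 5]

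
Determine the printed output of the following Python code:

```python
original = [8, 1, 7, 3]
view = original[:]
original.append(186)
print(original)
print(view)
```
[8, 1, 7, 3, 186]
[8, 1, 7, 3]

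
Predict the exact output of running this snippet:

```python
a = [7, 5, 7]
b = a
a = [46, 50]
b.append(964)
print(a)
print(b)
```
[46, 50]
[7, 5, 7, 964]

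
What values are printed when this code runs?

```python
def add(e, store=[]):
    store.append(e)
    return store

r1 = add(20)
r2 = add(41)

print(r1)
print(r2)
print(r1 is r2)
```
[20, 41]
[20, 41]
True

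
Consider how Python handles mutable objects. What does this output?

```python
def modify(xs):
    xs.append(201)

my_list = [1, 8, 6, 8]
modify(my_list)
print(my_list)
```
[1, 8, 6, 8, 201]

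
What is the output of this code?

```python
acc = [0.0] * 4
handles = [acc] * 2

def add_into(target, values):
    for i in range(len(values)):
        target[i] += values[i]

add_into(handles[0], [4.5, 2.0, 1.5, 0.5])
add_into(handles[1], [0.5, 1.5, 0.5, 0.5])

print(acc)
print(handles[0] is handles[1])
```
[5.0, 3.5, 2.0, 1.0]
True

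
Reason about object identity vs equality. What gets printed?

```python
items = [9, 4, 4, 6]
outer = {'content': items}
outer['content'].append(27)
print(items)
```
[9, 4, 4, 6, 27]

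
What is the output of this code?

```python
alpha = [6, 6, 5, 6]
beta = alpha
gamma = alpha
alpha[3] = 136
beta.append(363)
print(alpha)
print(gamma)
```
[6, 6, 5, 136, 363]
[6, 6, 5, 136, 363]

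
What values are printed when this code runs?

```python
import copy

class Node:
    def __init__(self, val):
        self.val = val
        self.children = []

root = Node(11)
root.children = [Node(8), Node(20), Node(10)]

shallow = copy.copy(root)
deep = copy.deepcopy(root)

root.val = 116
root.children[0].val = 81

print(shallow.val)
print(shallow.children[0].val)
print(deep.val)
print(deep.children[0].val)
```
11
81
11
8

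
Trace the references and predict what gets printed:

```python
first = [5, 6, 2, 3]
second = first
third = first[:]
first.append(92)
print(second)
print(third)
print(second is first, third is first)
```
[5, 6, 2, 3, 92]
[5, 6, 2, 3]
True False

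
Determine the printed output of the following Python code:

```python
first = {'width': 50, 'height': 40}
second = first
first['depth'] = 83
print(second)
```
{'width': 50, 'height': 40, 'depth': 83}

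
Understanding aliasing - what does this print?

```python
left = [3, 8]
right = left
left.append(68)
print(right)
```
[3, 8, 68]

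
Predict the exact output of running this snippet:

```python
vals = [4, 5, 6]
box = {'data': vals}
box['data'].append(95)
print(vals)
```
[4, 5, 6, 95]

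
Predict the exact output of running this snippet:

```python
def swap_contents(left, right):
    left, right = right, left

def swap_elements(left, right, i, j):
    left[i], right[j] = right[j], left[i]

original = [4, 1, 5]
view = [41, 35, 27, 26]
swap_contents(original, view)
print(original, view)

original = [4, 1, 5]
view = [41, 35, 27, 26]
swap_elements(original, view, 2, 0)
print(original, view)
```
[4, 1, 5] [41, 35, 27, 26]
[4, 1, 41] [5, 35, 27, 26]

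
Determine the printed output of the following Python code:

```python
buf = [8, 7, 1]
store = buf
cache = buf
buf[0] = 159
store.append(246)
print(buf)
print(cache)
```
[159, 7, 1, 246]
[159, 7, 1, 246]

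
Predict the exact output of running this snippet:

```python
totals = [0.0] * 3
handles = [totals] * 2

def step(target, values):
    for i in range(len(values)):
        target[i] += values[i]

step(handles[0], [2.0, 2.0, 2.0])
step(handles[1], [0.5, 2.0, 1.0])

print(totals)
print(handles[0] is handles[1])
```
[2.5, 4.0, 3.0]
True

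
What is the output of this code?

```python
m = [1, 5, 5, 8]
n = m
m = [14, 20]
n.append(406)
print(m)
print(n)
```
[14, 20]
[1, 5, 5, 8, 406]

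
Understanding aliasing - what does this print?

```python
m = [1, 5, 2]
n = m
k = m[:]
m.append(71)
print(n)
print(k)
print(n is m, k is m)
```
[1, 5, 2, 71]
[1, 5, 2]
True False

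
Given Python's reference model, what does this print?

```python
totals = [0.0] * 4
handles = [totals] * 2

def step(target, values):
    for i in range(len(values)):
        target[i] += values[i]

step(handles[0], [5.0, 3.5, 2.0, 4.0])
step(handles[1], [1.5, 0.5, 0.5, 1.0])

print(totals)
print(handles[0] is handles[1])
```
[6.5, 4.0, 2.5, 5.0]
True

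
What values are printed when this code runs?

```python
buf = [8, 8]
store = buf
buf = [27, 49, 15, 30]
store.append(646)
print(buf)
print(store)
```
[27, 49, 15, 30]
[8, 8, 646]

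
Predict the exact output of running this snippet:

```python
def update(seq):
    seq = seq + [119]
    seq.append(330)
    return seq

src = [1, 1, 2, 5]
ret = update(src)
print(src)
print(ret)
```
[1, 1, 2, 5]
[1, 1, 2, 5, 119, 330]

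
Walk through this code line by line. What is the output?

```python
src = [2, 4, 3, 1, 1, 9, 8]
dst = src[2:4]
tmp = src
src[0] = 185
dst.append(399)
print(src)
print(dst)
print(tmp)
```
[185, 4, 3, 1, 1, 9, 8]
[3, 1, 399]
[185, 4, 3, 1, 1, 9, 8]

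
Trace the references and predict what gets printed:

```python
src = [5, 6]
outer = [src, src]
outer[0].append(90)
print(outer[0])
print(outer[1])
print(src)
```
[5, 6, 90]
[5, 6, 90]
[5, 6, 90]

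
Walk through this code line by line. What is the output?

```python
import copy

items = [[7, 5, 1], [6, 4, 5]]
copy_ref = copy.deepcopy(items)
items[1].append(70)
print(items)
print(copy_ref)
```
[[7, 5, 1], [6, 4, 5, 70]]
[[7, 5, 1], [6, 4, 5]]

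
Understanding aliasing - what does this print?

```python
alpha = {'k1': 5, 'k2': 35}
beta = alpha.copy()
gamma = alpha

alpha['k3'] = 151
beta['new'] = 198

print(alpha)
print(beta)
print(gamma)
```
{'k1': 5, 'k2': 35, 'k3': 151}
{'k1': 5, 'k2': 35, 'new': 198}
{'k1': 5, 'k2': 35, 'k3': 151}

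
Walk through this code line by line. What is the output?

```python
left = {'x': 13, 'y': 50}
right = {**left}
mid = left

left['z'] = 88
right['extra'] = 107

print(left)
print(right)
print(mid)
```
{'x': 13, 'y': 50, 'z': 88}
{'x': 13, 'y': 50, 'extra': 107}
{'x': 13, 'y': 50, 'z': 88}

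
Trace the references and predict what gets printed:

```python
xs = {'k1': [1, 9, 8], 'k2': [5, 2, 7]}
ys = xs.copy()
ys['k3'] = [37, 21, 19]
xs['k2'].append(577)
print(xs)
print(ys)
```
{'k1': [1, 9, 8], 'k2': [5, 2, 7, 577]}
{'k1': [1, 9, 8], 'k2': [5, 2, 7, 577], 'k3': [37, 21, 19]}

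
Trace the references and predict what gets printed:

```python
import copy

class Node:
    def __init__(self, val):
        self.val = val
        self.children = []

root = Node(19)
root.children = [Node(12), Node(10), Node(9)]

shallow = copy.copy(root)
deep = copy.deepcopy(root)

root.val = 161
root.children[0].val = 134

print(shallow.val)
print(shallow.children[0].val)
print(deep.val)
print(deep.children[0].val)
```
19
134
19
12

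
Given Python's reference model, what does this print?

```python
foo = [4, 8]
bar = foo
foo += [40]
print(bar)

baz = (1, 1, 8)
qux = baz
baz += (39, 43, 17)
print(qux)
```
[4, 8, 40]
(1, 1, 8)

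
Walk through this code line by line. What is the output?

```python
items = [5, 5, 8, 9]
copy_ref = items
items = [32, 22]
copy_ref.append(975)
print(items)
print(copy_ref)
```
[32, 22]
[5, 5, 8, 9, 975]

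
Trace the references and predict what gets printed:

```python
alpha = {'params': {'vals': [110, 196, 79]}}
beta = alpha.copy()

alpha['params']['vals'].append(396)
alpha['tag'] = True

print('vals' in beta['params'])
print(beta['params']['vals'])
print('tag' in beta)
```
True
[110, 196, 79, 396]
False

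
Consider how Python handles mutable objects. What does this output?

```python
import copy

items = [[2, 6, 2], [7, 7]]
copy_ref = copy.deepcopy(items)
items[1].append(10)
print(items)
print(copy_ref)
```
[[2, 6, 2], [7, 7, 10]]
[[2, 6, 2], [7, 7]]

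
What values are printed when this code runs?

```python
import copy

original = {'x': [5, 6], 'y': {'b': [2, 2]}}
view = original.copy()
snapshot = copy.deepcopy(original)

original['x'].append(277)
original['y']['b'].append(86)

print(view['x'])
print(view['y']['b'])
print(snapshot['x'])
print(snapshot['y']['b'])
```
[5, 6, 277]
[2, 2, 86]
[5, 6]
[2, 2]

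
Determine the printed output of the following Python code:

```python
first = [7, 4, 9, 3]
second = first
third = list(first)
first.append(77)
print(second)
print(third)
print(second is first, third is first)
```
[7, 4, 9, 3, 77]
[7, 4, 9, 3]
True False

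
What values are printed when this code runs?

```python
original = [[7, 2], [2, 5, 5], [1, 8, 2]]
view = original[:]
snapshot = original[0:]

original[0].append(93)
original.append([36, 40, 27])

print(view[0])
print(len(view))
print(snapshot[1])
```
[7, 2, 93]
3
[2, 5, 5]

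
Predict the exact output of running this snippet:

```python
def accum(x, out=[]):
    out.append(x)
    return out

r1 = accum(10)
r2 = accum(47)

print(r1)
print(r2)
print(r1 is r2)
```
[10, 47]
[10, 47]
True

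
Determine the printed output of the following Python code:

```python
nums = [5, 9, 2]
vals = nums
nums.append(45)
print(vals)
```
[5, 9, 2, 45]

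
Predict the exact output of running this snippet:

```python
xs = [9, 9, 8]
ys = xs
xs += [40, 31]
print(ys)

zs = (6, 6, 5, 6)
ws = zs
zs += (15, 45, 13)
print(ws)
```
[9, 9, 8, 40, 31]
(6, 6, 5, 6)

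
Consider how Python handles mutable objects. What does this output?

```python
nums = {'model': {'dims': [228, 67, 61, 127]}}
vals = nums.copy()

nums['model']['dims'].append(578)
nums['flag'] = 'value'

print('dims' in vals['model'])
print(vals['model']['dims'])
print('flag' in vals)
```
True
[228, 67, 61, 127, 578]
False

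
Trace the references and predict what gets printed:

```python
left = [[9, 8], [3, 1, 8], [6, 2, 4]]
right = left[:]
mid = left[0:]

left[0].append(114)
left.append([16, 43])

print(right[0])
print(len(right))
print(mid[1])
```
[9, 8, 114]
3
[3, 1, 8]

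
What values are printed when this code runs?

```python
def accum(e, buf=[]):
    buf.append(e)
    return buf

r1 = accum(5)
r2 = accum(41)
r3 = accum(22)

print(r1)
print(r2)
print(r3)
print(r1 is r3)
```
[5, 41, 22]
[5, 41, 22]
[5, 41, 22]
True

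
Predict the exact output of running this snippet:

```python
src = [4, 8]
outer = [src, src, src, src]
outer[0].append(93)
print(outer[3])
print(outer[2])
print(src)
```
[4, 8, 93]
[4, 8, 93]
[4, 8, 93]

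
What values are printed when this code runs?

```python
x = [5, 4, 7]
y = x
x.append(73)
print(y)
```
[5, 4, 7, 73]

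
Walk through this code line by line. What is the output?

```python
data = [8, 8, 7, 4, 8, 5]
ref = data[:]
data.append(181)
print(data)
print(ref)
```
[8, 8, 7, 4, 8, 5, 181]
[8, 8, 7, 4, 8, 5]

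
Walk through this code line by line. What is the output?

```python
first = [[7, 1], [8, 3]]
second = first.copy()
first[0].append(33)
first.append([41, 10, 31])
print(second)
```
[[7, 1, 33], [8, 3]]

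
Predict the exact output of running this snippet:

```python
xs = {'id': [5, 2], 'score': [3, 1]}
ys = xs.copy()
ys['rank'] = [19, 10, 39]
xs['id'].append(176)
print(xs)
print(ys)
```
{'id': [5, 2, 176], 'score': [3, 1]}
{'id': [5, 2, 176], 'score': [3, 1], 'rank': [19, 10, 39]}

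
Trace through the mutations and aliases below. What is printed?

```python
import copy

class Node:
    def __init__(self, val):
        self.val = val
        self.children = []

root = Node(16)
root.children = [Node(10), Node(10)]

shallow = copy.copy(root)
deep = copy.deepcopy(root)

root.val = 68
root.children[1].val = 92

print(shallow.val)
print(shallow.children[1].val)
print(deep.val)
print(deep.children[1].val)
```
16
92
16
10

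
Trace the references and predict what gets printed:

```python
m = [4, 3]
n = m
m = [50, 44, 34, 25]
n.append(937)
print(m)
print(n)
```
[50, 44, 34, 25]
[4, 3, 937]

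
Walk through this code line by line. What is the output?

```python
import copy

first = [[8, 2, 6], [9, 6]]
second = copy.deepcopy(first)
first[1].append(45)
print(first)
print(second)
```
[[8, 2, 6], [9, 6, 45]]
[[8, 2, 6], [9, 6]]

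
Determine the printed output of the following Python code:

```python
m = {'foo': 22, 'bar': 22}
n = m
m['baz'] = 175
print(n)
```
{'foo': 22, 'bar': 22, 'baz': 175}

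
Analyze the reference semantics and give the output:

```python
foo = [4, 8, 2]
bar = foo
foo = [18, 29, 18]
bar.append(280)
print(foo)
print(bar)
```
[18, 29, 18]
[4, 8, 2, 280]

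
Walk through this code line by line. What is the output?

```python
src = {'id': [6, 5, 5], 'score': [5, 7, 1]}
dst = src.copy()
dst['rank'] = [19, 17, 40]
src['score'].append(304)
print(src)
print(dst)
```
{'id': [6, 5, 5], 'score': [5, 7, 1, 304]}
{'id': [6, 5, 5], 'score': [5, 7, 1, 304], 'rank': [19, 17, 40]}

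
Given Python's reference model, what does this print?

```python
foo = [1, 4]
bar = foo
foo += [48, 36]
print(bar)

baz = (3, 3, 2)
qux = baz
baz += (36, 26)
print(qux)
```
[1, 4, 48, 36]
(3, 3, 2)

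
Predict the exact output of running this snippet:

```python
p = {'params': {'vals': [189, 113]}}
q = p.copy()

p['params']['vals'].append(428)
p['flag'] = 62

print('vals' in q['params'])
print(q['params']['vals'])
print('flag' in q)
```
True
[189, 113, 428]
False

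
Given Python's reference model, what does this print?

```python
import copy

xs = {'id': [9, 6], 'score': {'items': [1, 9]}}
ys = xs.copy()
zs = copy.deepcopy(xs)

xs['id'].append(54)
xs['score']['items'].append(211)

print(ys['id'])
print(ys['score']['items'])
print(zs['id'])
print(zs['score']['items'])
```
[9, 6, 54]
[1, 9, 211]
[9, 6]
[1, 9]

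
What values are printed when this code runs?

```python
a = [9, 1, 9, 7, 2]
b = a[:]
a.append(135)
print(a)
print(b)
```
[9, 1, 9, 7, 2, 135]
[9, 1, 9, 7, 2]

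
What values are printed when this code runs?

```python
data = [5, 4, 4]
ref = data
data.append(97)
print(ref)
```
[5, 4, 4, 97]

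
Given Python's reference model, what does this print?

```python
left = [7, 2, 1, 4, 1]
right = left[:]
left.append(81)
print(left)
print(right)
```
[7, 2, 1, 4, 1, 81]
[7, 2, 1, 4, 1]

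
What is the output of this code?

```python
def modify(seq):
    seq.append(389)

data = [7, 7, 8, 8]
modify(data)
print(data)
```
[7, 7, 8, 8, 389]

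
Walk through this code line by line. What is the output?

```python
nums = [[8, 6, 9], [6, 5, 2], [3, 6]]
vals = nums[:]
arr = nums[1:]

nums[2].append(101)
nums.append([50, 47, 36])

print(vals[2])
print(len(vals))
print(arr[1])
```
[3, 6, 101]
3
[3, 6, 101]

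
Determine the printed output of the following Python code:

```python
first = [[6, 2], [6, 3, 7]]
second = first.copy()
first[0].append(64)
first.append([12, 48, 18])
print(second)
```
[[6, 2, 64], [6, 3, 7]]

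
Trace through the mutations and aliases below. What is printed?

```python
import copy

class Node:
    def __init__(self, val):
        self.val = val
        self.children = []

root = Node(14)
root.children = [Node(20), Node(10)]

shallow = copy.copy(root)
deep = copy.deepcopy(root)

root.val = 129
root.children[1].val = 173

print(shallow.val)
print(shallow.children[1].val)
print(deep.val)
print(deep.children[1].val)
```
14
173
14
10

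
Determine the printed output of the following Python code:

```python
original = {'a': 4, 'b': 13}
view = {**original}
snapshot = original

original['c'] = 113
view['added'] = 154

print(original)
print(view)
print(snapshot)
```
{'a': 4, 'b': 13, 'c': 113}
{'a': 4, 'b': 13, 'added': 154}
{'a': 4, 'b': 13, 'c': 113}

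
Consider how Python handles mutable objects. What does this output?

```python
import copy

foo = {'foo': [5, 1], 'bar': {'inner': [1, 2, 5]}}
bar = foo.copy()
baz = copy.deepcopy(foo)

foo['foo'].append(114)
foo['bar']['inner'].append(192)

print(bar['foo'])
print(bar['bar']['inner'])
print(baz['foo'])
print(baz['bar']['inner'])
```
[5, 1, 114]
[1, 2, 5, 192]
[5, 1]
[1, 2, 5]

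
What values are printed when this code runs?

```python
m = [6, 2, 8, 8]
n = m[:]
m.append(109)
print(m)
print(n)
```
[6, 2, 8, 8, 109]
[6, 2, 8, 8]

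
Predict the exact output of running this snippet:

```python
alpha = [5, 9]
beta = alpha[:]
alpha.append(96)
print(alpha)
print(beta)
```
[5, 9, 96]
[5, 9]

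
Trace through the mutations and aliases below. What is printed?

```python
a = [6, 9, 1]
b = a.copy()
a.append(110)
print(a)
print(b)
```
[6, 9, 1, 110]
[6, 9, 1]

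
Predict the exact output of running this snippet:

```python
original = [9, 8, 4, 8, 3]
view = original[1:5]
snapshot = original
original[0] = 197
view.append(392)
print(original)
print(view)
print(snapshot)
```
[197, 8, 4, 8, 3]
[8, 4, 8, 3, 392]
[197, 8, 4, 8, 3]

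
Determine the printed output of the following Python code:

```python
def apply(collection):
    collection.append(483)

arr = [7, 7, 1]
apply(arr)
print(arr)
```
[7, 7, 1, 483]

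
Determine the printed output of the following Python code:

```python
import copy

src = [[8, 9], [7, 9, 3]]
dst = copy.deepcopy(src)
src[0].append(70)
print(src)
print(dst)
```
[[8, 9, 70], [7, 9, 3]]
[[8, 9], [7, 9, 3]]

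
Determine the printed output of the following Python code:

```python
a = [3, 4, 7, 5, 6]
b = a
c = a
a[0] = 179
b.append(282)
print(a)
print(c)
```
[179, 4, 7, 5, 6, 282]
[179, 4, 7, 5, 6, 282]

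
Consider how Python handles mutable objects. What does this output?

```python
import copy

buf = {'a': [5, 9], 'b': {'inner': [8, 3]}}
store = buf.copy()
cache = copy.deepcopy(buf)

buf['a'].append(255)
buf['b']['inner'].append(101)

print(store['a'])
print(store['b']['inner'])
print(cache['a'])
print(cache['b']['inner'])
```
[5, 9, 255]
[8, 3, 101]
[5, 9]
[8, 3]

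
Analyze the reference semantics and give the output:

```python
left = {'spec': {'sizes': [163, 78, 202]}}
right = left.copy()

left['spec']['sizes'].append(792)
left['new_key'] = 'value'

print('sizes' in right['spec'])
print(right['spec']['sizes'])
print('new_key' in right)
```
True
[163, 78, 202, 792]
False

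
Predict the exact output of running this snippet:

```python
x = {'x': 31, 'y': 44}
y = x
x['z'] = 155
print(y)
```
{'x': 31, 'y': 44, 'z': 155}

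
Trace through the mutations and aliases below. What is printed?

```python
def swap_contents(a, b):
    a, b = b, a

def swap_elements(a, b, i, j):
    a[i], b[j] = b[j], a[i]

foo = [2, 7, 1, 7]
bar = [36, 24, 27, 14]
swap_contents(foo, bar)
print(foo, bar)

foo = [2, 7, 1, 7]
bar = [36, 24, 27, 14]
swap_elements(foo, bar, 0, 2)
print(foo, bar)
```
[2, 7, 1, 7] [36, 24, 27, 14]
[27, 7, 1, 7] [36, 24, 2, 14]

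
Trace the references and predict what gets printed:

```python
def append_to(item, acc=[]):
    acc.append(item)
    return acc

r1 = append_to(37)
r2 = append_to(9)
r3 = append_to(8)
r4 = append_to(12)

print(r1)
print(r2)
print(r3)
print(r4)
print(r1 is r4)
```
[37, 9, 8, 12]
[37, 9, 8, 12]
[37, 9, 8, 12]
[37, 9, 8, 12]
True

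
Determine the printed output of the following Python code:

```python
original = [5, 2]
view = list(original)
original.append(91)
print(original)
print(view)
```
[5, 2, 91]
[5, 2]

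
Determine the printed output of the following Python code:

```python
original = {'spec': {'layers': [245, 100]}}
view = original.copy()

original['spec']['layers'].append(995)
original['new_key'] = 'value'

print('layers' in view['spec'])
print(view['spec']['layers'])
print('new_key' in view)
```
True
[245, 100, 995]
False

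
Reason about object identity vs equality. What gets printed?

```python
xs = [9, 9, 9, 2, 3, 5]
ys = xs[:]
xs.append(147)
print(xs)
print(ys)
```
[9, 9, 9, 2, 3, 5, 147]
[9, 9, 9, 2, 3, 5]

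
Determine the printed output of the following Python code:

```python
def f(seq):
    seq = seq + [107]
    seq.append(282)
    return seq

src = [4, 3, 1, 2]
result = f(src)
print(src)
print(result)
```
[4, 3, 1, 2]
[4, 3, 1, 2, 107, 282]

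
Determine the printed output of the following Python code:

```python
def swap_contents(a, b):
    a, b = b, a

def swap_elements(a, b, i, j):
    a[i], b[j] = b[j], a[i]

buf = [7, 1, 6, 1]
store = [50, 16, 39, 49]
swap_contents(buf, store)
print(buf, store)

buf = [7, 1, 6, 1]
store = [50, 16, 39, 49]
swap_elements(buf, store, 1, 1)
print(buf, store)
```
[7, 1, 6, 1] [50, 16, 39, 49]
[7, 16, 6, 1] [50, 1, 39, 49]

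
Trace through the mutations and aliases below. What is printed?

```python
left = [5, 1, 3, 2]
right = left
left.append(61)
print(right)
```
[5, 1, 3, 2, 61]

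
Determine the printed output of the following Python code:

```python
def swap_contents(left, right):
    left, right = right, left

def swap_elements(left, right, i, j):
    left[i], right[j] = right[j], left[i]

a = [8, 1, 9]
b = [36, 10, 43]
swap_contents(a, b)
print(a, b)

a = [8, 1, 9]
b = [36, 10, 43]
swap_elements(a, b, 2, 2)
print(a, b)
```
[8, 1, 9] [36, 10, 43]
[8, 1, 43] [36, 10, 9]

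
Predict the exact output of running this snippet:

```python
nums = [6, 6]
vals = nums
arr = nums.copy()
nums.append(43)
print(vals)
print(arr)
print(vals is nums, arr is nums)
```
[6, 6, 43]
[6, 6]
True False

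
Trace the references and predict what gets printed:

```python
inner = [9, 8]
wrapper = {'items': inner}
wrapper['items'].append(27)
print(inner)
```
[9, 8, 27]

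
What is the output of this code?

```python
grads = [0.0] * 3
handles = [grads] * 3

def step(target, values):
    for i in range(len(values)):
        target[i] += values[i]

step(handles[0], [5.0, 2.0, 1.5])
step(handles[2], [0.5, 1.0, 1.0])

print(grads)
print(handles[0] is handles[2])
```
[5.5, 3.0, 2.5]
True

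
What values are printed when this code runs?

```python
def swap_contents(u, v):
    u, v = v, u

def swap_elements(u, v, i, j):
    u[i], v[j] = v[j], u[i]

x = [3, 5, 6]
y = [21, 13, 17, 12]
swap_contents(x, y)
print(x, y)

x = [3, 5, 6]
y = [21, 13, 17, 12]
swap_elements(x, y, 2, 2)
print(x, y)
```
[3, 5, 6] [21, 13, 17, 12]
[3, 5, 17] [21, 13, 6, 12]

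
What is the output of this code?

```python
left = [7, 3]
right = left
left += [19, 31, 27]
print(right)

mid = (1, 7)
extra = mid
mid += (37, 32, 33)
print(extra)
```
[7, 3, 19, 31, 27]
(1, 7)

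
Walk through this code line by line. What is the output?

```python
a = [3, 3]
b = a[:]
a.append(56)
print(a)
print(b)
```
[3, 3, 56]
[3, 3]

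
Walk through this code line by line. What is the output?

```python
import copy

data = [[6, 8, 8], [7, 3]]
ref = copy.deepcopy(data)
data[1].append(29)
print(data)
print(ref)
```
[[6, 8, 8], [7, 3, 29]]
[[6, 8, 8], [7, 3]]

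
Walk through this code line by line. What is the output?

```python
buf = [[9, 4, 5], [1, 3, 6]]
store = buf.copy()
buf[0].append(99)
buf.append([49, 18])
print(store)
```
[[9, 4, 5, 99], [1, 3, 6]]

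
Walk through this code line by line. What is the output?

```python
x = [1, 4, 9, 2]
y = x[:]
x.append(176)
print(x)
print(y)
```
[1, 4, 9, 2, 176]
[1, 4, 9, 2]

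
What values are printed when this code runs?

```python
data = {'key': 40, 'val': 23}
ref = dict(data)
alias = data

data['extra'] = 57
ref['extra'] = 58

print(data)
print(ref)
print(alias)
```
{'key': 40, 'val': 23, 'extra': 57}
{'key': 40, 'val': 23, 'extra': 58}
{'key': 40, 'val': 23, 'extra': 57}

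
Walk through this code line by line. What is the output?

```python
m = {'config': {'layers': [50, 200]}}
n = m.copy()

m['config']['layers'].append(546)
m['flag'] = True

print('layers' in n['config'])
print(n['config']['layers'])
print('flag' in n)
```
True
[50, 200, 546]
False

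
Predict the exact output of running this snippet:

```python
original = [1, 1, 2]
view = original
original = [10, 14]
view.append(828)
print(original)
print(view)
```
[10, 14]
[1, 1, 2, 828]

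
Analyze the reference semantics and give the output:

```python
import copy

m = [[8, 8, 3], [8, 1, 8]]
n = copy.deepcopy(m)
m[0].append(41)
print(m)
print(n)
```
[[8, 8, 3, 41], [8, 1, 8]]
[[8, 8, 3], [8, 1, 8]]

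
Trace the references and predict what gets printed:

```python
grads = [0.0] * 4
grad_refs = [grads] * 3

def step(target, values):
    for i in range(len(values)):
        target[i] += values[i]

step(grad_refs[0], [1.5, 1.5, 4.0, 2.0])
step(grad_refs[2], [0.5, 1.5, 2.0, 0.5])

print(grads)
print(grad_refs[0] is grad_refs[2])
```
[2.0, 3.0, 6.0, 2.5]
True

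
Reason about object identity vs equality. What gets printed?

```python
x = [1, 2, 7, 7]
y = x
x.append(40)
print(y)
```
[1, 2, 7, 7, 40]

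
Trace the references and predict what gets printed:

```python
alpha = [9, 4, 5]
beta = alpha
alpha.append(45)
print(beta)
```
[9, 4, 5, 45]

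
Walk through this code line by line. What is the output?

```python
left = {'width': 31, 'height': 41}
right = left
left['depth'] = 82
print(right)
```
{'width': 31, 'height': 41, 'depth': 82}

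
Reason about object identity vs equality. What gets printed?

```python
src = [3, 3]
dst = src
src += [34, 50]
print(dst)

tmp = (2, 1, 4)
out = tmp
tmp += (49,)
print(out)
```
[3, 3, 34, 50]
(2, 1, 4)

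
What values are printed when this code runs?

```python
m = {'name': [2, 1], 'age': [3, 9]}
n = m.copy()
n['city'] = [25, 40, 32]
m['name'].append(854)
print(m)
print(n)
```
{'name': [2, 1, 854], 'age': [3, 9]}
{'name': [2, 1, 854], 'age': [3, 9], 'city': [25, 40, 32]}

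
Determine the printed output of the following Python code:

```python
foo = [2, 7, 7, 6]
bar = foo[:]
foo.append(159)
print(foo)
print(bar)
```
[2, 7, 7, 6, 159]
[2, 7, 7, 6]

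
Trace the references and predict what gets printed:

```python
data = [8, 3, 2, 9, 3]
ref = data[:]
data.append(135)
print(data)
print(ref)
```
[8, 3, 2, 9, 3, 135]
[8, 3, 2, 9, 3]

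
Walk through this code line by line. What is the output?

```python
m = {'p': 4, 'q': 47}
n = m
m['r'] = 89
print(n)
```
{'p': 4, 'q': 47, 'r': 89}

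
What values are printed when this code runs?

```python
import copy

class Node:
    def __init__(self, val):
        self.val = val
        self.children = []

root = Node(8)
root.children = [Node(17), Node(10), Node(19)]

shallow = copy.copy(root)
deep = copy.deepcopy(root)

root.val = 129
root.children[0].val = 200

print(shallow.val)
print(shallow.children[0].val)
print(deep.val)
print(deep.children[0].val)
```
8
200
8
17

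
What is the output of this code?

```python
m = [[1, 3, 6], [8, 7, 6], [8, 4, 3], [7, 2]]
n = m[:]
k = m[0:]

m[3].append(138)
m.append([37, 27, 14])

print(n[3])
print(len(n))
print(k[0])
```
[7, 2, 138]
4
[1, 3, 6]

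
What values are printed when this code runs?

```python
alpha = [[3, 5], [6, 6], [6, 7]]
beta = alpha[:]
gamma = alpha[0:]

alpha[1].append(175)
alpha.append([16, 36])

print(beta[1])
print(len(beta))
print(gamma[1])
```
[6, 6, 175]
3
[6, 6, 175]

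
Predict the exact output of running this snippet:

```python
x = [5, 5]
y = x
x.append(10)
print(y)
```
[5, 5, 10]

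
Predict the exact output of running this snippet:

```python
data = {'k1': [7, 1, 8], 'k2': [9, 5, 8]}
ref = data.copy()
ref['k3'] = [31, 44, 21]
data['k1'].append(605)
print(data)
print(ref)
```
{'k1': [7, 1, 8, 605], 'k2': [9, 5, 8]}
{'k1': [7, 1, 8, 605], 'k2': [9, 5, 8], 'k3': [31, 44, 21]}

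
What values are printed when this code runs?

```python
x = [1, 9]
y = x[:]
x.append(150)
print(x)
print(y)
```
[1, 9, 150]
[1, 9]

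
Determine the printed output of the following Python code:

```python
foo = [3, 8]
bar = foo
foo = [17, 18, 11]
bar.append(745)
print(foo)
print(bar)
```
[17, 18, 11]
[3, 8, 745]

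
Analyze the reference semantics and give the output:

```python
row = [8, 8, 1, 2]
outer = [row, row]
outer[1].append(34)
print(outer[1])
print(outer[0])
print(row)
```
[8, 8, 1, 2, 34]
[8, 8, 1, 2, 34]
[8, 8, 1, 2, 34]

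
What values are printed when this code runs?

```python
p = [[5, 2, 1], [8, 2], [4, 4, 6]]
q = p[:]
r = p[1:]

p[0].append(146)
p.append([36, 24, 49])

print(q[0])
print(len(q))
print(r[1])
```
[5, 2, 1, 146]
3
[4, 4, 6]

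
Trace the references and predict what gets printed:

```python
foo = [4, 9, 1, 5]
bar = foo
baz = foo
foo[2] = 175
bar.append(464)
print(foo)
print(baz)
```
[4, 9, 175, 5, 464]
[4, 9, 175, 5, 464]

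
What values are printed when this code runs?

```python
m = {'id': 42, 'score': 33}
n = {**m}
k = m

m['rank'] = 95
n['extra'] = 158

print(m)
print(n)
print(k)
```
{'id': 42, 'score': 33, 'rank': 95}
{'id': 42, 'score': 33, 'extra': 158}
{'id': 42, 'score': 33, 'rank': 95}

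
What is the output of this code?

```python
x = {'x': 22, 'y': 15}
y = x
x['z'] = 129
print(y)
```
{'x': 22, 'y': 15, 'z': 129}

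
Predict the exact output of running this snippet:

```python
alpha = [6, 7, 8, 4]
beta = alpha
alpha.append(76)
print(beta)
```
[6, 7, 8, 4, 76]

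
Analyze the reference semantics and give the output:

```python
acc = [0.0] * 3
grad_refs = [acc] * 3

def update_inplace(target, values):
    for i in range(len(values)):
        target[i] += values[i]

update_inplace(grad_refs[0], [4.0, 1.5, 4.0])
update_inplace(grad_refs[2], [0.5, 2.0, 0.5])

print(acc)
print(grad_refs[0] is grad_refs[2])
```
[4.5, 3.5, 4.5]
True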